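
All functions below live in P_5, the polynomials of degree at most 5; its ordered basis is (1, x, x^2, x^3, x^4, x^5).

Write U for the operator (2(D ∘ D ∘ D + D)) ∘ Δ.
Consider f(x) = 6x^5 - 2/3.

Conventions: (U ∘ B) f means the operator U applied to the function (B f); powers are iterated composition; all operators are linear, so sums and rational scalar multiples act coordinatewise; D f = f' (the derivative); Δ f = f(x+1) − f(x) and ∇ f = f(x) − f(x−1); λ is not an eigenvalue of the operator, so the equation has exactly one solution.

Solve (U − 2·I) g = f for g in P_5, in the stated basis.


the result is g(x) = -3x^5 - 60x^3 - 90x^2 - 780x - 1664/3

write g with unknown coordinates in the stated basis and equate coefficients in (U − 2·I) g = f
solving from the highest basis element down gives g = -3x^5 - 60x^3 - 90x^2 - 780x - 1664/3
check: U g = -120x^3 - 180x^2 - 1560x - 1110
so U g − 2·g = 6x^5 - 2/3 = f ✓


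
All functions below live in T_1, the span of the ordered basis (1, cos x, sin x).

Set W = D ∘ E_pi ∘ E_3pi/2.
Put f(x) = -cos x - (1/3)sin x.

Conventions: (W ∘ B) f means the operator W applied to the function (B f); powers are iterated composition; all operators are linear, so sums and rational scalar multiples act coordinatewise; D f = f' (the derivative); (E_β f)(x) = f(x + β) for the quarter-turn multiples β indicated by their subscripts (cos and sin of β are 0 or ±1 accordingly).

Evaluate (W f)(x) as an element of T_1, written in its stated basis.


g(x) = cos x + (1/3)sin x

E_3pi/2 f = (1/3)cos x - sin x
E_pi E_3pi/2 f = -(1/3)cos x + sin x
D (E_pi ∘ E_3pi/2) f = cos x + (1/3)sin x


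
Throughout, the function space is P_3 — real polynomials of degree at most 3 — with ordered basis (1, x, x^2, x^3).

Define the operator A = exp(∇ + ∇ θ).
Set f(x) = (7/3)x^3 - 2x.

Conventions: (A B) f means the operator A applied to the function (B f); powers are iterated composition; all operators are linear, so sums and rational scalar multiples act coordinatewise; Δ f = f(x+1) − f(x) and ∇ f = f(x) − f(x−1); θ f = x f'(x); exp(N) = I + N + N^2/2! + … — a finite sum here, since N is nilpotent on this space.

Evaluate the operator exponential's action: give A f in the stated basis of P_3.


order-1 term: 28x^2 - 28x + 16/3
order-2 term: 84x - 70
order-3 term: 56
the series for exp(∇ + ∇ θ) f terminates at order 3
exp(∇ + ∇ θ) f = (7/3)x^3 + 28x^2 + 54x - 26/3

the image equals g(x) = (7/3)x^3 + 28x^2 + 54x - 26/3


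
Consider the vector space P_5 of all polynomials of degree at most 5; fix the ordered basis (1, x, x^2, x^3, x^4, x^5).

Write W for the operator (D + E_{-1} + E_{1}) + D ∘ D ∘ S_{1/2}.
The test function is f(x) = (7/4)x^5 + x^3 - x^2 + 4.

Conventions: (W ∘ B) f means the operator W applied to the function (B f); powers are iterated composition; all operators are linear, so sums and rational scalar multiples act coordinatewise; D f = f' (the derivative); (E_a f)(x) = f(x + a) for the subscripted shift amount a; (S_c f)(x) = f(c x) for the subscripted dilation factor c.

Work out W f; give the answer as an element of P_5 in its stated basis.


the image equals g(x) = (7/2)x^5 + (35/4)x^4 + (1219/32)x^3 + x^2 + (89/4)x + 11/2

D f = (35/4)x^4 + 3x^2 - 2x
E_{-1} f = (7/4)x^5 - (35/4)x^4 + (37/2)x^3 - (43/2)x^2 + (55/4)x + 1/4
E_{1} f = (7/4)x^5 + (35/4)x^4 + (37/2)x^3 + (39/2)x^2 + (39/4)x + 23/4
(D + E_{-1} + E_{1}) f = (7/2)x^5 + (35/4)x^4 + 37x^3 + x^2 + (43/2)x + 6
S_{1/2} f = (7/128)x^5 + (1/8)x^3 - (1/4)x^2 + 4
D S_{1/2} f = (35/128)x^4 + (3/8)x^2 - (1/2)x
D D S_{1/2} f = (35/32)x^3 + (3/4)x - 1/2
((D + E_{-1} + E_{1}) + D ∘ D ∘ S_{1/2}) f = (7/2)x^5 + (35/4)x^4 + (1219/32)x^3 + x^2 + (89/4)x + 11/2


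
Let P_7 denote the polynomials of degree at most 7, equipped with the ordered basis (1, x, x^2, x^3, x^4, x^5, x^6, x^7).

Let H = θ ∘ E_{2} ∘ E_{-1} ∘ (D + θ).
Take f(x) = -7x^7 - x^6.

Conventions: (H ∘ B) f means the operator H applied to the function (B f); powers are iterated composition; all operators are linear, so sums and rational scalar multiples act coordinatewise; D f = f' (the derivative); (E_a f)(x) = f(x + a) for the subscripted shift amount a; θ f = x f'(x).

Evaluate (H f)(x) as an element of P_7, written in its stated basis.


g(x) = -343x^7 - 2388x^6 - 6825x^5 - 10280x^4 - 8625x^3 - 3828x^2 - 703x

D f = -49x^6 - 6x^5
θ f = -49x^7 - 6x^6
(D + θ) f = -49x^7 - 55x^6 - 6x^5
E_{-1} (D + θ) f = -49x^7 + 288x^6 - 705x^5 + 920x^4 - 675x^3 + 264x^2 - 43x
E_{2} E_{-1} (D + θ) f = -49x^7 - 398x^6 - 1365x^5 - 2570x^4 - 2875x^3 - 1914x^2 - 703x - 110
θ (E_{2} ∘ E_{-1}) (D + θ) f = -343x^7 - 2388x^6 - 6825x^5 - 10280x^4 - 8625x^3 - 3828x^2 - 703x


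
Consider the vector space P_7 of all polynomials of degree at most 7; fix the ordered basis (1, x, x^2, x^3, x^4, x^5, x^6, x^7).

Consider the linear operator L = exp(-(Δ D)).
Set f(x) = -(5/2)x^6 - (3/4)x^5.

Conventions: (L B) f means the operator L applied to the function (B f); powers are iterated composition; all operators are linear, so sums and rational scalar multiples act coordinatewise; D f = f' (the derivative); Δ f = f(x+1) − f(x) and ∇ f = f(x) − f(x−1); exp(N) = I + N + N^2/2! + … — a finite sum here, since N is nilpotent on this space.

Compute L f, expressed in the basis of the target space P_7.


order-1 term: 75x^4 + 165x^3 + (345/2)x^2 + 90x + 75/4
order-2 term: -450x^2 - 945x - 570
order-3 term: 300
the series for exp(-(Δ D)) f terminates at order 3
exp(-(Δ D)) f = -(5/2)x^6 - (3/4)x^5 + 75x^4 + 165x^3 - (555/2)x^2 - 855x - 1005/4

the image equals g(x) = -(5/2)x^6 - (3/4)x^5 + 75x^4 + 165x^3 - (555/2)x^2 - 855x - 1005/4


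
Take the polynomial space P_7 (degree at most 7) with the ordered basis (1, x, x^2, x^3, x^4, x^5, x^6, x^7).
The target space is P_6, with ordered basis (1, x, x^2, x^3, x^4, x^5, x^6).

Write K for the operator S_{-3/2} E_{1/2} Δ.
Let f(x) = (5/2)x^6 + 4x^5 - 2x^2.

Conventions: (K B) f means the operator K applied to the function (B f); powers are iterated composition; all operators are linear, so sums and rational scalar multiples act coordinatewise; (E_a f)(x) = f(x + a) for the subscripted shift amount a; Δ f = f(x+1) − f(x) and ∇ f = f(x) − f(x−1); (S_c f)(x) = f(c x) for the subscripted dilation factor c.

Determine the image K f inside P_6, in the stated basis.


Δ f = 15x^5 + (115/2)x^4 + 90x^3 + (155/2)x^2 + 31x + 9/2
E_{1/2} Δ f = 15x^5 + 95x^4 + (485/2)x^3 + (635/2)x^2 + (3351/16)x + 875/16
S_{-3/2} (E_{1/2} Δ) f = -(3645/32)x^5 + (7695/16)x^4 - (13095/16)x^3 + (5715/8)x^2 - (10053/32)x + 875/16

the result is g(x) = -(3645/32)x^5 + (7695/16)x^4 - (13095/16)x^3 + (5715/8)x^2 - (10053/32)x + 875/16


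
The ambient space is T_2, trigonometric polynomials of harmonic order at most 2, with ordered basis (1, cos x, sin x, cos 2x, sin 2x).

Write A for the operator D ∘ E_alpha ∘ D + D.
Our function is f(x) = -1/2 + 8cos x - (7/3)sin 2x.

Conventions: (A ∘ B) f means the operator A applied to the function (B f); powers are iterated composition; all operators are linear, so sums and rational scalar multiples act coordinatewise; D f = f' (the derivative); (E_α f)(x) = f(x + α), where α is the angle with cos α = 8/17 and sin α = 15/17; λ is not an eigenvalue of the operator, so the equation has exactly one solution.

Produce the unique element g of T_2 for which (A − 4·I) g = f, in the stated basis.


write g with unknown coordinates in the stated basis and equate coefficients in (A − 4·I) g = f
solving from the highest basis element down gives g = 1/8 - (152/85)cos x + (4/85)sin x - (1337/2118)cos 2x + (896/1059)sin 2x
check: A g = (72/85)cos x + (16/85)sin x - (2674/1059)cos 2x + (371/353)sin 2x
so A g − 4·g = -1/2 + 8cos x - (7/3)sin 2x = f ✓

g(x) = 1/8 - (152/85)cos x + (4/85)sin x - (1337/2118)cos 2x + (896/1059)sin 2x


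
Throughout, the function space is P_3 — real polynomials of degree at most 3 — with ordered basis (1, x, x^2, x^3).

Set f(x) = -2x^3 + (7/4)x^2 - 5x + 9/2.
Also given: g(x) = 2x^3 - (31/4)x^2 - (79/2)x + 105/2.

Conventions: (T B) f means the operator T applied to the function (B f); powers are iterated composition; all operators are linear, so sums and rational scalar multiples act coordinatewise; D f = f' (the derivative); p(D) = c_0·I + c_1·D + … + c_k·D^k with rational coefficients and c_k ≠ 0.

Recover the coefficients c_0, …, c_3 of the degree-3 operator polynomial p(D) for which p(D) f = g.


D^0 f = -2x^3 + (7/4)x^2 - 5x + 9/2
D^1 f = -6x^2 + (7/2)x - 5
D^2 f = -12x + 7/2
D^3 f = -12
matching coefficients of g against c_0 f + c_1 Df + … from the top degree down determines the c_i
solution: c_0 = -1, c_1 = 1, c_2 = 4, c_3 = -4

c_0 = -1, c_1 = 1, c_2 = 4, c_3 = -4


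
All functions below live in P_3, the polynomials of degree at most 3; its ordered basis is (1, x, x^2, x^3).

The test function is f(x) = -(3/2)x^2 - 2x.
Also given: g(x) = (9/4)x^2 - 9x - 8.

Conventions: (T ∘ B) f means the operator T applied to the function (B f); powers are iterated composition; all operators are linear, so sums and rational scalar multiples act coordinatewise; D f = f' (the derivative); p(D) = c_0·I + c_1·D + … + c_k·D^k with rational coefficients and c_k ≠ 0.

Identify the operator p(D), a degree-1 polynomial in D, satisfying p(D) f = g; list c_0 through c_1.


D^0 f = -(3/2)x^2 - 2x
D^1 f = -3x - 2
matching coefficients of g against c_0 f + c_1 Df + … from the top degree down determines the c_i
solution: c_0 = -3/2, c_1 = 4

c_0 = -3/2, c_1 = 4


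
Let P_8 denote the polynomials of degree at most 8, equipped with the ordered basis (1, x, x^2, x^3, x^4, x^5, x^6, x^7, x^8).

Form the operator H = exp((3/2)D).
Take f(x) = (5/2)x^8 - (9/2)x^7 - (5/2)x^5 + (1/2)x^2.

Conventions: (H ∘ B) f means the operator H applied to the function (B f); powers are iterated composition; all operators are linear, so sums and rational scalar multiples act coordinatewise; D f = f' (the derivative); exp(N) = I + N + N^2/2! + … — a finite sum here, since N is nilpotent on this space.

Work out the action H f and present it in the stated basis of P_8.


order-1 term: 30x^7 - (189/4)x^6 - (75/4)x^4 + (3/2)x
order-2 term: (315/2)x^6 - (1701/8)x^5 - (225/4)x^3 + 9/8
order-3 term: (945/2)x^5 - (8505/16)x^4 - (675/8)x^2
order-4 term: (14175/16)x^4 - (25515/32)x^3 - (2025/32)x
order-5 term: (8505/8)x^3 - (45927/64)x^2 - 1215/64
order-6 term: (25515/32)x^2 - (45927/128)x
order-7 term: (10935/32)x - 19683/256
order-8 term: 32805/512
the series for exp((3/2)D) f terminates at order 8
exp((3/2)D) f = (5/2)x^8 + (51/2)x^7 + (441/4)x^6 + (2059/8)x^5 + (2685/8)x^4 + (6705/32)x^3 - (265/64)x^2 - (10095/128)x - 15705/512

the result is g(x) = (5/2)x^8 + (51/2)x^7 + (441/4)x^6 + (2059/8)x^5 + (2685/8)x^4 + (6705/32)x^3 - (265/64)x^2 - (10095/128)x - 15705/512


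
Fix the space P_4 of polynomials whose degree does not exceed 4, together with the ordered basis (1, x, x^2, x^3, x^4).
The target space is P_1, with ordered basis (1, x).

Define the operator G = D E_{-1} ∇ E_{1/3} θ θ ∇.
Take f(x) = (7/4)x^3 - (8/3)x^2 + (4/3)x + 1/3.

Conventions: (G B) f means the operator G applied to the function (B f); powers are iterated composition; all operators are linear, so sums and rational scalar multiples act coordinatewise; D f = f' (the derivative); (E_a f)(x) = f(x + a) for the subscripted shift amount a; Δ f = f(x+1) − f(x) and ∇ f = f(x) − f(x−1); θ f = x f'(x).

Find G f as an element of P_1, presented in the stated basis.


the result is g(x) = 42

∇ f = (21/4)x^2 - (127/12)x + 23/4
θ ∇ f = (21/2)x^2 - (127/12)x
θ (θ ∇) f = 21x^2 - (127/12)x
E_{1/3} θ (θ ∇) f = 21x^2 + (41/12)x - 43/36
∇ (E_{1/3} θ) (θ ∇) f = 42x - 211/12
E_{-1} ∇ (E_{1/3} θ) (θ ∇) f = 42x - 715/12
D E_{-1} ∇ (E_{1/3} θ) (θ ∇) f = 42


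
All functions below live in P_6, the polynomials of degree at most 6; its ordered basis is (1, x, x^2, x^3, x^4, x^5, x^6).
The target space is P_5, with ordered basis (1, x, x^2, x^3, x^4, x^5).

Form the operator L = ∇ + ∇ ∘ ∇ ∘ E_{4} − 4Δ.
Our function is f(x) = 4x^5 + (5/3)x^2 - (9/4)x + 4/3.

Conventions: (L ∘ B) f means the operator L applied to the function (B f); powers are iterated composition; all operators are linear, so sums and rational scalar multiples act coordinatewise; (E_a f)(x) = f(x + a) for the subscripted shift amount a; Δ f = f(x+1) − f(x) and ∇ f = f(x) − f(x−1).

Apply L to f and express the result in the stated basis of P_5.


the image equals g(x) = -60x^4 - 120x^3 + 600x^2 + 2090x + 9079/4

∇ f = 20x^4 - 40x^3 + 40x^2 - (50/3)x + 1/12
E_{4} f = 4x^5 + 80x^4 + 640x^3 + (7685/3)x^2 + (61573/12)x + 4115
∇ E_{4} f = 20x^4 + 280x^3 + 1480x^2 + (10510/3)x + 37601/12
∇ ∇ E_{4} f = 80x^3 + 720x^2 + 2200x + 6850/3
Δ f = 20x^4 + 40x^3 + 40x^2 + (70/3)x + 41/12
(-4Δ) f = -80x^4 - 160x^3 - 160x^2 - (280/3)x - 41/3
(∇ + ∇ ∘ ∇ ∘ E_{4} − 4Δ) f = -60x^4 - 120x^3 + 600x^2 + 2090x + 9079/4


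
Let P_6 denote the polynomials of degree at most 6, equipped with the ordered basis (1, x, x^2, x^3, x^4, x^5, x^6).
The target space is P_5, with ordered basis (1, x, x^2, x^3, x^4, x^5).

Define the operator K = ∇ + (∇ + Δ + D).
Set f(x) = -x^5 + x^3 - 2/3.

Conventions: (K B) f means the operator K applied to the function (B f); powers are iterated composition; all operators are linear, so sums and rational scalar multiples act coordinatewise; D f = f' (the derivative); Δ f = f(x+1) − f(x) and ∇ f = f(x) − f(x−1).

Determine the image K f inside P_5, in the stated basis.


g(x) = -20x^4 + 10x^3 - 18x^2 + 2x

∇ f = -5x^4 + 10x^3 - 7x^2 + 2x
∇ f = -5x^4 + 10x^3 - 7x^2 + 2x
Δ f = -5x^4 - 10x^3 - 7x^2 - 2x
D f = -5x^4 + 3x^2
(∇ + Δ + D) f = -15x^4 - 11x^2
(∇ + (∇ + Δ + D)) f = -20x^4 + 10x^3 - 18x^2 + 2x


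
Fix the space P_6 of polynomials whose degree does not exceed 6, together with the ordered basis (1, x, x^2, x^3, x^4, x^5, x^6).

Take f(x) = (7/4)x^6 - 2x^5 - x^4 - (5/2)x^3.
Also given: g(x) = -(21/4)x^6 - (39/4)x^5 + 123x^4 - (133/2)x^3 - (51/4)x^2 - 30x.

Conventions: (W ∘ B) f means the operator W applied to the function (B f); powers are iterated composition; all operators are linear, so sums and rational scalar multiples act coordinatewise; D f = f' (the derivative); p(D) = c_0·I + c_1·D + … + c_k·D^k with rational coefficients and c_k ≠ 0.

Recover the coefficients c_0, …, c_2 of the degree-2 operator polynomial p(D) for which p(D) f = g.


c_0 = -3, c_1 = -3/2, c_2 = 2

D^0 f = (7/4)x^6 - 2x^5 - x^4 - (5/2)x^3
D^1 f = (21/2)x^5 - 10x^4 - 4x^3 - (15/2)x^2
D^2 f = (105/2)x^4 - 40x^3 - 12x^2 - 15x
matching coefficients of g against c_0 f + c_1 Df + … from the top degree down determines the c_i
solution: c_0 = -3, c_1 = -3/2, c_2 = 2


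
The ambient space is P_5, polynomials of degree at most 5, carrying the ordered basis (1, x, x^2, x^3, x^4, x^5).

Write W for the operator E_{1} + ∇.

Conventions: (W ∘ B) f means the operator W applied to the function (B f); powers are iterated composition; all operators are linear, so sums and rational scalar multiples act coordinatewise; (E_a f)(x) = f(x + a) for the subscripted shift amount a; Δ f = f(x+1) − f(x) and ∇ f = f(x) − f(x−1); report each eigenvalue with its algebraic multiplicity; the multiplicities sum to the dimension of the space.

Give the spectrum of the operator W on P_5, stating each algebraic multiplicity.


image of 1: 1
image of x: x + 2
image of x^2: x^2 + 4x
image of x^3: x^3 + 6x^2 + 2
image of x^4: x^4 + 8x^3 + 8x
image of x^5: x^5 + 10x^4 + 20x^2 + 2
the matrix is upper triangular; its diagonal is (1, 1, 1, 1, 1, 1)
for a triangular matrix the eigenvalues are the diagonal entries, with algebraic multiplicity their repetition count

λ = 1 (multiplicity 6)


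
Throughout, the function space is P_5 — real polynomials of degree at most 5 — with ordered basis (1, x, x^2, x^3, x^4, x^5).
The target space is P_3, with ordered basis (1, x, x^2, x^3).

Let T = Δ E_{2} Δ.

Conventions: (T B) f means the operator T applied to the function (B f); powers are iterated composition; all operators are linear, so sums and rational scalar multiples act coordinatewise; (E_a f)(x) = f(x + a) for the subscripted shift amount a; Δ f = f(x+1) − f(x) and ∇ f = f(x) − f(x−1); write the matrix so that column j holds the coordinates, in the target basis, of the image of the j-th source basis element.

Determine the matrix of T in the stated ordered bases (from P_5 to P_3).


the matrix is [[0, 0, 2, 18, 110, 570]; [0, 0, 0, 6, 72, 550]; [0, 0, 0, 0, 12, 180]; [0, 0, 0, 0, 0, 20]] (rows listed top to bottom)

image of 1: 0
image of x: 0
image of x^2: 2
image of x^3: 6x + 18
image of x^4: 12x^2 + 72x + 110
image of x^5: 20x^3 + 180x^2 + 550x + 570
each image's coordinates form column j of the matrix


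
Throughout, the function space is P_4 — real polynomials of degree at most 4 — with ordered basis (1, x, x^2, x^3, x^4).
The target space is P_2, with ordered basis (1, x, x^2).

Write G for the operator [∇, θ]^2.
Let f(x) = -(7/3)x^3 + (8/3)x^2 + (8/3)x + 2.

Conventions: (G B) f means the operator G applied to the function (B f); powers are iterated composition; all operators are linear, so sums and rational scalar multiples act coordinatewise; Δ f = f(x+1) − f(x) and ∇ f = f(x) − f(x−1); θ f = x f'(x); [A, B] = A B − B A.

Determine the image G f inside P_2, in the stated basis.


the image equals g(x) = -14x + 100/3

θ f = -7x^3 + (16/3)x^2 + (8/3)x
∇ θ f = -21x^2 + (95/3)x - 29/3
∇ f = -7x^2 + (37/3)x - 7/3
θ ∇ f = -14x^2 + (37/3)x
[∇, θ] f = -7x^2 + (58/3)x - 29/3
θ [∇, θ] f = -14x^2 + (58/3)x
∇ θ [∇, θ] f = -28x + 100/3
∇ [∇, θ] f = -14x + 79/3
θ ∇ [∇, θ] f = -14x
[∇, θ] [∇, θ] f = -14x + 100/3


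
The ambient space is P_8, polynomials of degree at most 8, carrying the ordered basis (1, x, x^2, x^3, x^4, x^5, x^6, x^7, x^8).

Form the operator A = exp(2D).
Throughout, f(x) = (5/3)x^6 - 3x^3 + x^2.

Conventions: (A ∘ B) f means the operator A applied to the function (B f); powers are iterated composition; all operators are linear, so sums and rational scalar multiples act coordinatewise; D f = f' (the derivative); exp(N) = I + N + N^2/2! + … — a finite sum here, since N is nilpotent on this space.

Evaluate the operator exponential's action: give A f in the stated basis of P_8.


the image equals g(x) = (5/3)x^6 + 20x^5 + 100x^4 + (791/3)x^3 + 383x^2 + 288x + 260/3

order-1 term: 20x^5 - 18x^2 + 4x
order-2 term: 100x^4 - 36x + 4
order-3 term: (800/3)x^3 - 24
order-4 term: 400x^2
order-5 term: 320x
order-6 term: 320/3
the series for exp(2D) f terminates at order 6
exp(2D) f = (5/3)x^6 + 20x^5 + 100x^4 + (791/3)x^3 + 383x^2 + 288x + 260/3


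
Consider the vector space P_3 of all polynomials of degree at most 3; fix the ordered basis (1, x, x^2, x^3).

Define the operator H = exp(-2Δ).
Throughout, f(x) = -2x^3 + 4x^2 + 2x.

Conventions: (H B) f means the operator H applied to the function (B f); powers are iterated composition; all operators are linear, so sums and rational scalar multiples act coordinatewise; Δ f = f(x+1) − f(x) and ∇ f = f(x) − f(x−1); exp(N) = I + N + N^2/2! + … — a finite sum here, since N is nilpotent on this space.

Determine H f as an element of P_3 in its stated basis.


order-1 term: 12x^2 - 4x - 8
order-2 term: -24x - 8
order-3 term: 16
the series for exp(-2Δ) f terminates at order 3
exp(-2Δ) f = -2x^3 + 16x^2 - 26x

the image equals g(x) = -2x^3 + 16x^2 - 26x


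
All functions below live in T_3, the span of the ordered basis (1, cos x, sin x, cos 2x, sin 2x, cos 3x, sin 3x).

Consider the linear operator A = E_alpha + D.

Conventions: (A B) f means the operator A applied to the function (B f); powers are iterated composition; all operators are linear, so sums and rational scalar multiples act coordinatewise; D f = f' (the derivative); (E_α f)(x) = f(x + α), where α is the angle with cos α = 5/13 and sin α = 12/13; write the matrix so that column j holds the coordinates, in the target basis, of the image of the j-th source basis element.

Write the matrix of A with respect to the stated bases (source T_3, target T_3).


the matrix is [[1, 0, 0, 0, 0, 0, 0]; [0, 5/13, 25/13, 0, 0, 0, 0]; [0, -25/13, 5/13, 0, 0, 0, 0]; [0, 0, 0, -119/169, 458/169, 0, 0]; [0, 0, 0, -458/169, -119/169, 0, 0]; [0, 0, 0, 0, 0, -2035/2197, 5763/2197]; [0, 0, 0, 0, 0, -5763/2197, -2035/2197]] (rows listed top to bottom)

image of 1: 1
image of cos x: (5/13)cos x - (25/13)sin x
image of sin x: (25/13)cos x + (5/13)sin x
image of cos 2x: -(119/169)cos 2x - (458/169)sin 2x
image of sin 2x: (458/169)cos 2x - (119/169)sin 2x
image of cos 3x: -(2035/2197)cos 3x - (5763/2197)sin 3x
image of sin 3x: (5763/2197)cos 3x - (2035/2197)sin 3x
each image's coordinates form column j of the matrix


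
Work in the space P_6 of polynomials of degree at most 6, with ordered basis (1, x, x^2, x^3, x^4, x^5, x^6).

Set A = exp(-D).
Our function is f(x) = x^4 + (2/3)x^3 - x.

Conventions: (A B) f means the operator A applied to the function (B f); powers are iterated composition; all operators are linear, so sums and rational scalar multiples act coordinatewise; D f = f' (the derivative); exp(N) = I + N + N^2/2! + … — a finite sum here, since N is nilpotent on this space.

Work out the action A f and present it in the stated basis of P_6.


g(x) = x^4 - (10/3)x^3 + 4x^2 - 3x + 4/3

order-1 term: -4x^3 - 2x^2 + 1
order-2 term: 6x^2 + 2x
order-3 term: -4x - 2/3
order-4 term: 1
the series for exp(-D) f terminates at order 4
exp(-D) f = x^4 - (10/3)x^3 + 4x^2 - 3x + 4/3


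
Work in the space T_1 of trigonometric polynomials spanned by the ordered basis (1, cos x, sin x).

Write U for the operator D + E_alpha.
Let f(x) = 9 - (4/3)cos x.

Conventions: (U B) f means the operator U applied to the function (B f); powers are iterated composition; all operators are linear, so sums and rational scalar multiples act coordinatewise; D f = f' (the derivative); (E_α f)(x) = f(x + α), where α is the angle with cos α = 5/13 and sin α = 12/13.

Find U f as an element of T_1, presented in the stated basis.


the image equals g(x) = 9 - (20/39)cos x + (100/39)sin x

D f = (4/3)sin x
E_alpha f = 9 - (20/39)cos x + (16/13)sin x
(D + E_alpha) f = 9 - (20/39)cos x + (100/39)sin x


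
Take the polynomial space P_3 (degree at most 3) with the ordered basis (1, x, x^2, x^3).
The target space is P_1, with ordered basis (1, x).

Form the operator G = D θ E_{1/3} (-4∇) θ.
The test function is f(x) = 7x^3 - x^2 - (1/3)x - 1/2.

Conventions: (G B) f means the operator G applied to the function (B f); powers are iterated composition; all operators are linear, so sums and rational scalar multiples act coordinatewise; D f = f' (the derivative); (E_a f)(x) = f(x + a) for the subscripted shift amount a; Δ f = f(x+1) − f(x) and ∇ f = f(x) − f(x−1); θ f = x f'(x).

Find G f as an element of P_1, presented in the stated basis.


θ f = 21x^3 - 2x^2 - (1/3)x
∇ θ f = 63x^2 - 67x + 68/3
(-4∇) θ f = -252x^2 + 268x - 272/3
E_{1/3} (-4∇) θ f = -252x^2 + 100x - 88/3
θ E_{1/3} (-4∇) θ f = -504x^2 + 100x
D θ E_{1/3} (-4∇) θ f = -1008x + 100

the image equals g(x) = -1008x + 100


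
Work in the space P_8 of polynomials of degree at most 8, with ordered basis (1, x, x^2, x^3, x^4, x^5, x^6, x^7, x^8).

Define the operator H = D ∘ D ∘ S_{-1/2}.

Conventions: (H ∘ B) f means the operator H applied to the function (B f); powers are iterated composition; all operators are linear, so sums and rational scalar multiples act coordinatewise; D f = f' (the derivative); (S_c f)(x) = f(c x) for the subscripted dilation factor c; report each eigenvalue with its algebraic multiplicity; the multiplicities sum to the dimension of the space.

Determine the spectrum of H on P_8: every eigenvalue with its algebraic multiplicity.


λ = 0 (multiplicity 9)

image of 1: 0
image of x: 0
image of x^2: 1/2
image of x^3: -(3/4)x
image of x^4: (3/4)x^2
image of x^5: -(5/8)x^3
image of x^6: (15/32)x^4
image of x^7: -(21/64)x^5
image of x^8: (7/32)x^6
the matrix is upper triangular; its diagonal is (0, 0, 0, 0, 0, 0, 0, 0, 0)
for a triangular matrix the eigenvalues are the diagonal entries, with algebraic multiplicity their repetition count


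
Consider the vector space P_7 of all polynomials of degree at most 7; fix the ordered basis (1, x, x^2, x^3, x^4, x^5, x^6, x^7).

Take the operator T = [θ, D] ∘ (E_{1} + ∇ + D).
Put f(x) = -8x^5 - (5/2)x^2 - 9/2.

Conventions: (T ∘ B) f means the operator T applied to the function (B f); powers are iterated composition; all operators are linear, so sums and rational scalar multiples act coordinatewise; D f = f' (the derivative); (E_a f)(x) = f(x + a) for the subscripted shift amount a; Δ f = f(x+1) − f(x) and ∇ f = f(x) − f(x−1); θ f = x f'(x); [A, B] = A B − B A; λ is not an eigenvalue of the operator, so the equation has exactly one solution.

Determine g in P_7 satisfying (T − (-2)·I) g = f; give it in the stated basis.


write g with unknown coordinates in the stated basis and equate coefficients in (T − (-2)·I) g = f
solving from the highest basis element down gives g = -4x^5 - 10x^4 - 140x^3 - (1565/4)x^2 - (6925/4)x - 16653/8
check: T g = 20x^4 + 280x^3 + 780x^2 + (6925/2)x + 16635/4
so T g − (-2)·g = -8x^5 - (5/2)x^2 - 9/2 = f ✓

g(x) = -4x^5 - 10x^4 - 140x^3 - (1565/4)x^2 - (6925/4)x - 16653/8


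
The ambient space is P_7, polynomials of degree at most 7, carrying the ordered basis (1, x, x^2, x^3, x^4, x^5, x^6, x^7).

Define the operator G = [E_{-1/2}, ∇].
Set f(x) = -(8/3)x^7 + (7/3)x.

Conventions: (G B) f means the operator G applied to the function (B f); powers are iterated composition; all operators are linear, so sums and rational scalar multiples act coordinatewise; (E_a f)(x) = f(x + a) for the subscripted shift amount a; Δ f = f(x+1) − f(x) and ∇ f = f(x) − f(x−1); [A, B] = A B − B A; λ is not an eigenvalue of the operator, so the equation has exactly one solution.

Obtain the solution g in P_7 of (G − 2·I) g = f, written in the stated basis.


g(x) = (4/3)x^7 - (7/6)x

write g with unknown coordinates in the stated basis and equate coefficients in (G − 2·I) g = f
solving from the highest basis element down gives g = (4/3)x^7 - (7/6)x
check: G g = 0
so G g − 2·g = -(8/3)x^7 + (7/3)x = f ✓


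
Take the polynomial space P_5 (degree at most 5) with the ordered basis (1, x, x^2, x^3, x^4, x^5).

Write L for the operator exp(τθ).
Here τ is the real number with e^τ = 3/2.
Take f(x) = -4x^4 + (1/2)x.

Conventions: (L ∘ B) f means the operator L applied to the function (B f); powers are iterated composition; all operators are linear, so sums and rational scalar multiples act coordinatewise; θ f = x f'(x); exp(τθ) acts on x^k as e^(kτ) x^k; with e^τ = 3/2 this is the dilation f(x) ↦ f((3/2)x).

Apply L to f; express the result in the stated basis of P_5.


exp(τθ) x^k = e^(kτ) x^k; with e^τ = 3/2 this sends x^k to (3/2)^k x^k
x ↦ 3/2 x
x^4 ↦ 81/16 x^4
applying this coordinatewise to f: exp(τθ) f = -(81/4)x^4 + (3/4)x

the image equals g(x) = -(81/4)x^4 + (3/4)x


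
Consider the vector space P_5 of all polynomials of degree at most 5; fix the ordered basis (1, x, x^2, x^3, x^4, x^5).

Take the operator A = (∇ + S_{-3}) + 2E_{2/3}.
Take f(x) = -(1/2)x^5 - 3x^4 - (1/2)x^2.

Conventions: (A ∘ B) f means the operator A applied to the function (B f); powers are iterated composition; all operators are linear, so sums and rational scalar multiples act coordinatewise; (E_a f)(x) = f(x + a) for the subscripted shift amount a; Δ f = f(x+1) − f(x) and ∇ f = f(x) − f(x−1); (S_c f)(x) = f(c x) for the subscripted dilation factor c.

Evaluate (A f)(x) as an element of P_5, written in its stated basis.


∇ f = -(5/2)x^4 - 7x^3 + 13x^2 - (21/2)x + 3
S_{-3} f = (243/2)x^5 - 243x^4 - (9/2)x^2
(∇ + S_{-3}) f = (243/2)x^5 - (491/2)x^4 - 7x^3 + (17/2)x^2 - (21/2)x + 3
E_{2/3} f = -(1/2)x^5 - (14/3)x^4 - (92/9)x^3 - (539/54)x^2 - (382/81)x - 214/243
(2E_{2/3}) f = -x^5 - (28/3)x^4 - (184/9)x^3 - (539/27)x^2 - (764/81)x - 428/243
((∇ + S_{-3}) + 2E_{2/3}) f = (241/2)x^5 - (1529/6)x^4 - (247/9)x^3 - (619/54)x^2 - (3229/162)x + 301/243

g(x) = (241/2)x^5 - (1529/6)x^4 - (247/9)x^3 - (619/54)x^2 - (3229/162)x + 301/243


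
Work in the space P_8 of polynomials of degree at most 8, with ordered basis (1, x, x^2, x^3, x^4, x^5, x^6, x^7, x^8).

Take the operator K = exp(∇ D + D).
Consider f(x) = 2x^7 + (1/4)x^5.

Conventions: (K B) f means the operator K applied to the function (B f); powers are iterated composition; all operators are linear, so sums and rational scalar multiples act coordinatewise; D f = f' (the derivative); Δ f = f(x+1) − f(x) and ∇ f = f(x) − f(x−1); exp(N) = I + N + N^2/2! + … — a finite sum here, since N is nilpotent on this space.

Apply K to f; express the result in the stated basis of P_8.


order-1 term: 14x^6 + 84x^5 - (835/4)x^4 + 285x^3 - (435/2)x^2 + 89x - 61/4
order-2 term: 42x^5 + 420x^4 + (5/2)x^3 - 1665x^2 + 2520x - 1186
order-3 term: 70x^4 + 840x^3 + (2525/2)x^2 - 2505x + 435/2
order-4 term: 70x^3 + 840x^2 + (6725/4)x - 555
order-5 term: 42x^2 + 420x + 2521/4
order-6 term: 14x + 84
order-7 term: 2
the series for exp(∇ D + D) f terminates at order 7
exp(∇ D + D) f = 2x^7 + 14x^6 + (505/4)x^5 + (1125/4)x^4 + (2395/2)x^3 + 262x^2 + (8877/4)x - 1645/2

the result is g(x) = 2x^7 + 14x^6 + (505/4)x^5 + (1125/4)x^4 + (2395/2)x^3 + 262x^2 + (8877/4)x - 1645/2


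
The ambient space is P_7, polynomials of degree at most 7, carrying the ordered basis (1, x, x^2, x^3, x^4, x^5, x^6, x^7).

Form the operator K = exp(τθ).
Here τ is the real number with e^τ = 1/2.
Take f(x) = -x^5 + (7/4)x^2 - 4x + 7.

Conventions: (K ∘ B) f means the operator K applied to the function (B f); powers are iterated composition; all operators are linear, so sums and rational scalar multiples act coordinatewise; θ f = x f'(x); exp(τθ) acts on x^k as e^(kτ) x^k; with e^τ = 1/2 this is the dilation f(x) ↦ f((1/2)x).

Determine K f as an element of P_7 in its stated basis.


exp(τθ) x^k = e^(kτ) x^k; with e^τ = 1/2 this sends x^k to (1/2)^k x^k
x ↦ 1/2 x
x^2 ↦ 1/4 x^2
x^5 ↦ 1/32 x^5
applying this coordinatewise to f: exp(τθ) f = -(1/32)x^5 + (7/16)x^2 - 2x + 7

the result is g(x) = -(1/32)x^5 + (7/16)x^2 - 2x + 7


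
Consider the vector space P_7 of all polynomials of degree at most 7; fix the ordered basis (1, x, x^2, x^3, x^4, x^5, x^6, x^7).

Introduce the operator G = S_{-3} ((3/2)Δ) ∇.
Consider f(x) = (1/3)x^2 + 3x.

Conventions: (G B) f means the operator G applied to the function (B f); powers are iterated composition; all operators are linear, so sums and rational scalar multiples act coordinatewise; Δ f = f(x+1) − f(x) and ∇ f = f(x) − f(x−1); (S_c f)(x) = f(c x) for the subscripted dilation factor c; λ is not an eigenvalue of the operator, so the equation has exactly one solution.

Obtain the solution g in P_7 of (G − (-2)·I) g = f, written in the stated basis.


write g with unknown coordinates in the stated basis and equate coefficients in (G − (-2)·I) g = f
solving from the highest basis element down gives g = (1/6)x^2 + (3/2)x - 1/4
check: G g = 1/2
so G g − (-2)·g = (1/3)x^2 + 3x = f ✓

the result is g(x) = (1/6)x^2 + (3/2)x - 1/4


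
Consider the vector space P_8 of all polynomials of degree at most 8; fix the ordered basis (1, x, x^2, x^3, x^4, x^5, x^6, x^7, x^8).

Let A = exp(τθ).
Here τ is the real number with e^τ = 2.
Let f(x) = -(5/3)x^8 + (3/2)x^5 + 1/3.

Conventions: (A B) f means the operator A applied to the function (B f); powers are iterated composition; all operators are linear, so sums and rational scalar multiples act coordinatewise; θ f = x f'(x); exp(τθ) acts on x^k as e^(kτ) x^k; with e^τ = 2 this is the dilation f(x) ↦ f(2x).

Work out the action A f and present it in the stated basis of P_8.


the result is g(x) = -(1280/3)x^8 + 48x^5 + 1/3

exp(τθ) x^k = e^(kτ) x^k; with e^τ = 2 this sends x^k to 2^k x^k
x^5 ↦ 32 x^5
x^8 ↦ 256 x^8
applying this coordinatewise to f: exp(τθ) f = -(1280/3)x^8 + 48x^5 + 1/3


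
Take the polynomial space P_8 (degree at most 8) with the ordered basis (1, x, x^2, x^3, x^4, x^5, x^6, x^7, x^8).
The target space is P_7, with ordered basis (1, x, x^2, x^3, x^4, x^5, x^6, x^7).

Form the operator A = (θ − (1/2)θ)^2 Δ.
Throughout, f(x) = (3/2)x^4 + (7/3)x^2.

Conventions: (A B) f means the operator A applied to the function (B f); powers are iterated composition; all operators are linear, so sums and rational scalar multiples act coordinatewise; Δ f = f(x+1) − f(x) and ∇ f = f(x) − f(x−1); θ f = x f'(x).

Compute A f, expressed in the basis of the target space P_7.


Δ f = 6x^3 + 9x^2 + (32/3)x + 23/6
θ Δ f = 18x^3 + 18x^2 + (32/3)x
θ Δ f = 18x^3 + 18x^2 + (32/3)x
(-(1/2)θ) Δ f = -9x^3 - 9x^2 - (16/3)x
(θ − (1/2)θ) Δ f = 9x^3 + 9x^2 + (16/3)x
θ (θ − (1/2)θ) Δ f = 27x^3 + 18x^2 + (16/3)x
θ (θ − (1/2)θ) Δ f = 27x^3 + 18x^2 + (16/3)x
(-(1/2)θ) (θ − (1/2)θ) Δ f = -(27/2)x^3 - 9x^2 - (8/3)x
(θ − (1/2)θ) (θ − (1/2)θ) Δ f = (27/2)x^3 + 9x^2 + (8/3)x

g(x) = (27/2)x^3 + 9x^2 + (8/3)x


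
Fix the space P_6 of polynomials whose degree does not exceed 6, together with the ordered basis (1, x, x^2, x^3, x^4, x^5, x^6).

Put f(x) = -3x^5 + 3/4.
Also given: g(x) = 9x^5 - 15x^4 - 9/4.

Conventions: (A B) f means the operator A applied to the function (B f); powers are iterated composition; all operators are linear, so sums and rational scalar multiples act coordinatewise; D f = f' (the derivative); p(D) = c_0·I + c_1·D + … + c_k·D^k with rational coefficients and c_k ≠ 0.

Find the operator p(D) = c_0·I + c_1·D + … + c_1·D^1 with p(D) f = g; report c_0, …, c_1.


D^0 f = -3x^5 + 3/4
D^1 f = -15x^4
matching coefficients of g against c_0 f + c_1 Df + … from the top degree down determines the c_i
solution: c_0 = -3, c_1 = 1

p(D) = -3·I + D, i.e. c_0 = -3, c_1 = 1


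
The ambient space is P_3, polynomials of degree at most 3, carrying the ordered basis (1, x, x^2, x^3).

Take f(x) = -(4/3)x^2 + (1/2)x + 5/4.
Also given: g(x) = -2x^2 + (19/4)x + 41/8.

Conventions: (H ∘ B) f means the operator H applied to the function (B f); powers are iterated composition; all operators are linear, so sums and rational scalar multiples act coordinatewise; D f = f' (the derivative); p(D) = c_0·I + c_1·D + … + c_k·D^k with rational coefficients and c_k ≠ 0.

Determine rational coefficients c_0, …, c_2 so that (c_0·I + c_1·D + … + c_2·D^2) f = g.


p(D) = (3/2)·I − (3/2)·D − (3/2)·D^2, i.e. c_0 = 3/2, c_1 = -3/2, c_2 = -3/2

D^0 f = -(4/3)x^2 + (1/2)x + 5/4
D^1 f = -(8/3)x + 1/2
D^2 f = -8/3
matching coefficients of g against c_0 f + c_1 Df + … from the top degree down determines the c_i
solution: c_0 = 3/2, c_1 = -3/2, c_2 = -3/2


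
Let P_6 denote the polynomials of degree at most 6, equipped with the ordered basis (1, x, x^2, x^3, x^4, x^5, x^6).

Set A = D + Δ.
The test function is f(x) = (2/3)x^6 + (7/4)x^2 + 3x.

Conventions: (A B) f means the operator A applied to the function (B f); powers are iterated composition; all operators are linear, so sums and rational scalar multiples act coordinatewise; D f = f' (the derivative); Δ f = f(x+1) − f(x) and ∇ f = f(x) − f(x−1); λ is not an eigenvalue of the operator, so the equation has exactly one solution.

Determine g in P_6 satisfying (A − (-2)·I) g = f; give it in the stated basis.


the result is g(x) = (1/3)x^6 - 2x^5 + (15/2)x^4 - (70/3)x^3 + (447/8)x^2 - (345/4)x + 1073/16

write g with unknown coordinates in the stated basis and equate coefficients in (A − (-2)·I) g = f
solving from the highest basis element down gives g = (1/3)x^6 - 2x^5 + (15/2)x^4 - (70/3)x^3 + (447/8)x^2 - (345/4)x + 1073/16
check: A g = 4x^5 - 15x^4 + (140/3)x^3 - 110x^2 + (351/2)x - 1073/8
so A g − (-2)·g = (2/3)x^6 + (7/4)x^2 + 3x = f ✓


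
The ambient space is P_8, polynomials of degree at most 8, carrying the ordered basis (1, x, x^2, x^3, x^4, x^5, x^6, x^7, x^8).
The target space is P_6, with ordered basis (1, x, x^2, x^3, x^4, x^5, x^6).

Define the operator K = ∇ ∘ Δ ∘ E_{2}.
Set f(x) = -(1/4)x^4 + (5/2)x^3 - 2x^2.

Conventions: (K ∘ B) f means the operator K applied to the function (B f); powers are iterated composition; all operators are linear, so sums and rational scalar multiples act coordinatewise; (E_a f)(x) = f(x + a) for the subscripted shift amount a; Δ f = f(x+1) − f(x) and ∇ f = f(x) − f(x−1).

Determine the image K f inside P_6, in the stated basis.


E_{2} f = -(1/4)x^4 + (1/2)x^3 + 7x^2 + 14x + 8
Δ E_{2} f = -x^3 + (29/2)x + 85/4
∇ Δ E_{2} f = -3x^2 + 3x + 27/2

the image equals g(x) = -3x^2 + 3x + 27/2


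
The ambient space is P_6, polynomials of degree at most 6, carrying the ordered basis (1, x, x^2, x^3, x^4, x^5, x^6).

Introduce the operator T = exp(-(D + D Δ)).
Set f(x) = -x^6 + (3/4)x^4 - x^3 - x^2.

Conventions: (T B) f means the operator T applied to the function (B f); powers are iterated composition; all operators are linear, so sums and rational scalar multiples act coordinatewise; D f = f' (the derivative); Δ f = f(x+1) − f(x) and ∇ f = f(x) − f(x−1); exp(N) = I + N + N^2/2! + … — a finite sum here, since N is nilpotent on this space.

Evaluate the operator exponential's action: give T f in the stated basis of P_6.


order-1 term: 6x^5 + 30x^4 + 57x^3 + 54x^2 + 29x + 8
order-2 term: -15x^4 - 120x^3 - (711/2)x^2 - 465x - 229
order-3 term: 20x^3 + 180x^2 + 537x + 532
order-4 term: -15x^2 - 120x - 957/4
order-5 term: 6x + 30
order-6 term: -1
the series for exp(-(D + D Δ)) f terminates at order 6
exp(-(D + D Δ)) f = -x^6 + 6x^5 + (63/4)x^4 - 44x^3 - (275/2)x^2 - 13x + 403/4

the image equals g(x) = -x^6 + 6x^5 + (63/4)x^4 - 44x^3 - (275/2)x^2 - 13x + 403/4


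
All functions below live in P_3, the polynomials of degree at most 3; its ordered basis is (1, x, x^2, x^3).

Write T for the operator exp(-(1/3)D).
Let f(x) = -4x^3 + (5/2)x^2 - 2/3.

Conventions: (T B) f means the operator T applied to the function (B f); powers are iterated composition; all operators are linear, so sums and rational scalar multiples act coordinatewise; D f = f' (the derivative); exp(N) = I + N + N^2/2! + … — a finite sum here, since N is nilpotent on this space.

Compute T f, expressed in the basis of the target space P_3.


order-1 term: 4x^2 - (5/3)x
order-2 term: -(4/3)x + 5/18
order-3 term: 4/27
the series for exp(-(1/3)D) f terminates at order 3
exp(-(1/3)D) f = -4x^3 + (13/2)x^2 - 3x - 13/54

the result is g(x) = -4x^3 + (13/2)x^2 - 3x - 13/54


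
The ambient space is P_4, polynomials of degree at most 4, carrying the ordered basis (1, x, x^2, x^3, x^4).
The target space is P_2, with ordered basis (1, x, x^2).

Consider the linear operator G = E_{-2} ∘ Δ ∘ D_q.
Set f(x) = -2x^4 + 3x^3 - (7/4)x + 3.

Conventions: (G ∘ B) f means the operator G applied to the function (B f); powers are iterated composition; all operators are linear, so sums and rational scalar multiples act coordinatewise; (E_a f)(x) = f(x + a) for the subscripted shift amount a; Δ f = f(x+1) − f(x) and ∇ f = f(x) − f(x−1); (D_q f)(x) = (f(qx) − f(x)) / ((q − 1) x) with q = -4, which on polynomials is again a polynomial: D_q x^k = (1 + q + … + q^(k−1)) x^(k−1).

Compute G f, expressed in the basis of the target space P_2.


D_q f = 102x^3 + 39x^2 - 7/4
Δ D_q f = 306x^2 + 384x + 141
E_{-2} Δ D_q f = 306x^2 - 840x + 597

the image equals g(x) = 306x^2 - 840x + 597


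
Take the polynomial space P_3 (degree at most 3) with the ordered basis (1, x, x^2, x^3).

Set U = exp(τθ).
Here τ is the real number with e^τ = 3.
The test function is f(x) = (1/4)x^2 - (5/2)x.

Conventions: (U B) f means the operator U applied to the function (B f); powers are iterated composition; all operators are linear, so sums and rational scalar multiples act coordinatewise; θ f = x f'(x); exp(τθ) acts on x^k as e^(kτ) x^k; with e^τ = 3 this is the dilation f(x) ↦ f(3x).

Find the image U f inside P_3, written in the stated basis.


exp(τθ) x^k = e^(kτ) x^k; with e^τ = 3 this sends x^k to 3^k x^k
x ↦ 3 x
x^2 ↦ 9 x^2
applying this coordinatewise to f: exp(τθ) f = (9/4)x^2 - (15/2)x

the result is g(x) = (9/4)x^2 - (15/2)x
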